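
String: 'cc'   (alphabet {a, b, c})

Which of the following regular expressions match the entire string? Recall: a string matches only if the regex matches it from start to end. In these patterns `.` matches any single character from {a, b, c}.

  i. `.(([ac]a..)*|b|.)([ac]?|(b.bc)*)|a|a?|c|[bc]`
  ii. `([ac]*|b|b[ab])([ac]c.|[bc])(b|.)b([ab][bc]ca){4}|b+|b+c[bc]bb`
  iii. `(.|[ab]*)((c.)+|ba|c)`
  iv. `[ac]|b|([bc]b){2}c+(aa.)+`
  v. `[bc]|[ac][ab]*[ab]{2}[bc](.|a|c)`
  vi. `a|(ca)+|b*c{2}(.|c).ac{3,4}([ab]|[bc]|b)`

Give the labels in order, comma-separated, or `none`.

i, iii

i → match
ii → no match
iii → match
iv → no match
v → no match
vi → no match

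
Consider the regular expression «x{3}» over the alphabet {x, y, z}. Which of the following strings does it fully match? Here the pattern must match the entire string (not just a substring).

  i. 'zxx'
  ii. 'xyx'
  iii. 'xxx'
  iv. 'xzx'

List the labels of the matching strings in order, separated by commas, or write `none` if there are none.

i → no match — must start with 'x'
ii → no match
iii → match
iv → no match

iii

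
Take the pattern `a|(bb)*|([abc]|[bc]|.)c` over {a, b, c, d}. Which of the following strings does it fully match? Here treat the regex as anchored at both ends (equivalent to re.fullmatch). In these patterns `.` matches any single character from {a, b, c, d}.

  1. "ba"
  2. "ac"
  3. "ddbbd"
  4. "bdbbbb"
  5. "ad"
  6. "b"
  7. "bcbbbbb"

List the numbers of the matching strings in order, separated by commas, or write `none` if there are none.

1 → no match
2 → match
3 → no match
4 → no match
5 → no match
6 → no match
7 → no match

2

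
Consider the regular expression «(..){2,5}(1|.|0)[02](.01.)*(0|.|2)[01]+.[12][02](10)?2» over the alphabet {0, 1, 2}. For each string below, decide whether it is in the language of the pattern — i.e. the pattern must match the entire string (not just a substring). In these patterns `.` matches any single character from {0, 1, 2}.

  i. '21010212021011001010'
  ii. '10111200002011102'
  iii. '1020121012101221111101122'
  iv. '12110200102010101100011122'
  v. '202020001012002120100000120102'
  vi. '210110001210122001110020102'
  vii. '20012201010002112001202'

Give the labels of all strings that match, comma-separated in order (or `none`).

ii, iii, iv, vi

i → no match — must end with '2'
ii → match
iii → match
iv → match
v → no match
vi → match
vii → no match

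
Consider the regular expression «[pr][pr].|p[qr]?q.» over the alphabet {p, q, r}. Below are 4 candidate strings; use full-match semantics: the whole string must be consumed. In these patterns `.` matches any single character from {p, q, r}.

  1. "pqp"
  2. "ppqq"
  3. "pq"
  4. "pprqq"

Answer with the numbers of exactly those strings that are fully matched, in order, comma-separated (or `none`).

1

1. "pqp" → match
2. "ppqq" → no match
3. "pq" → no match
4. "pprqq" → no match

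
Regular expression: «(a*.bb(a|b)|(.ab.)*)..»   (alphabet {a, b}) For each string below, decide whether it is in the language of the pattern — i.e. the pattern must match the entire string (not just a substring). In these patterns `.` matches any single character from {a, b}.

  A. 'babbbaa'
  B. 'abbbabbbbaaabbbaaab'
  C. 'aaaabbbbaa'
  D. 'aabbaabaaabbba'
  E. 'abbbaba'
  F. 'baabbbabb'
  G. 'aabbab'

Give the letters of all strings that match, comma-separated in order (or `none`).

A. 'babbbaa' → no match
B → no match
C. 'aaaabbbbaa' → match
D → match
E. 'abbbaba' → match
F. 'baabbbabb' → no match
G. 'aabbab' → match

C, D, E, G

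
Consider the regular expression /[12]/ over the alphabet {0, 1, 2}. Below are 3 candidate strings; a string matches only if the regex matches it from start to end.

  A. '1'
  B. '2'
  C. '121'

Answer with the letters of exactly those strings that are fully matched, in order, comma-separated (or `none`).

A, B

A. '1' → match
B. '2' → match
C. '121' → no match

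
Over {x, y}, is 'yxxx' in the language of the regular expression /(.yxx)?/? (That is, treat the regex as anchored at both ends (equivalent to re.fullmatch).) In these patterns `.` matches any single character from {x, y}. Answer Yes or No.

No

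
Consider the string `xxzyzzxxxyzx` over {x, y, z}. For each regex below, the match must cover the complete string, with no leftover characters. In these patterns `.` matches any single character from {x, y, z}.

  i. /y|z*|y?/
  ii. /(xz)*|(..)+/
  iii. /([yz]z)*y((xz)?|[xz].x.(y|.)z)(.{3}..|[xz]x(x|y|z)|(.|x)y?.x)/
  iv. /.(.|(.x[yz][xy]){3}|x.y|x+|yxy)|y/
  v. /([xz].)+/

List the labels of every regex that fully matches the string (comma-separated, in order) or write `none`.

ii, v

i → no match
ii → match
iii → no match
iv → no match
v → match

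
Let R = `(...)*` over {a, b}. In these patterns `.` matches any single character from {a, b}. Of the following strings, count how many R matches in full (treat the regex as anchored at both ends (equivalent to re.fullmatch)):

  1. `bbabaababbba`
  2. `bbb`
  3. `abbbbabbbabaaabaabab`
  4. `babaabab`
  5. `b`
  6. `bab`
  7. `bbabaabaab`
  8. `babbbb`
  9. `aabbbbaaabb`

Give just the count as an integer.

1. `bbabaababbba` → match
2. `bbb` → match
3 → no match
4. `babaabab` → no match
5. `b` → no match
6. `bab` → match
7. `bbabaabaab` → no match
8. `babbbb` → match
9. `aabbbbaaabb` → no match
Total matched: 4

4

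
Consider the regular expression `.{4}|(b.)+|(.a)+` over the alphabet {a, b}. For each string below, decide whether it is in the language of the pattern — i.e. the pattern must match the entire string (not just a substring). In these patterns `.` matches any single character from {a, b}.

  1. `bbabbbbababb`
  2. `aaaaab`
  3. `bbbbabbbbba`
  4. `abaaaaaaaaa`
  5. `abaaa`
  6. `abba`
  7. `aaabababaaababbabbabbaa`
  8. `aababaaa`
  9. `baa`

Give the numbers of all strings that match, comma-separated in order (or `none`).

6, 8

1 → no match
2 → no match
3 → no match
4 → no match
5 → no match
6 → match
7 → no match
8 → match
9 → no match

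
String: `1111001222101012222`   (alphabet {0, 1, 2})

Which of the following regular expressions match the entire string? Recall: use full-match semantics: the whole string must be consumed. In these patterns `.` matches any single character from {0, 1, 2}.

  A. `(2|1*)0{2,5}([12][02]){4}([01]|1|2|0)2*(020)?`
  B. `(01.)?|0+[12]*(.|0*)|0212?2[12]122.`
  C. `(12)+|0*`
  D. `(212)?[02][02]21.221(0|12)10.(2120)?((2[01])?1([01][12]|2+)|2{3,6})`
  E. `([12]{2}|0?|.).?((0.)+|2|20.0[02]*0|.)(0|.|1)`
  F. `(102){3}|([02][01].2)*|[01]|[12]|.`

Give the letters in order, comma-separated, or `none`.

A → match
B → no match
C → no match
D → no match
E → no match
F → no match

A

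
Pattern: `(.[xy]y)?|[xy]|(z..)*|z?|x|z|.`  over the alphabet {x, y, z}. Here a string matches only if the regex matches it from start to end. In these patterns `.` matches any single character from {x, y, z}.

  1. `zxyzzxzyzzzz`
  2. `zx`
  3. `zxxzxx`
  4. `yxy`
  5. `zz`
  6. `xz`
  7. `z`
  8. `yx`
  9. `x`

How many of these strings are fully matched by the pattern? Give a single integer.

1 → match
2 → no match
3 → match
4 → match
5 → no match
6 → no match
7 → match
8 → no match
9 → match
Total matched: 5

5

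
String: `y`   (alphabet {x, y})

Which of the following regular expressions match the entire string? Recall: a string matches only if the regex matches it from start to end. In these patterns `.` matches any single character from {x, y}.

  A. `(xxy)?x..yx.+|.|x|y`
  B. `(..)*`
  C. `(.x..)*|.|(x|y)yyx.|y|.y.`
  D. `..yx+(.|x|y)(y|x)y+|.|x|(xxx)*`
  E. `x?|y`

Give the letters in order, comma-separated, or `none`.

A → match
B → no match
C → match
D → match
E → match

A, C, D, E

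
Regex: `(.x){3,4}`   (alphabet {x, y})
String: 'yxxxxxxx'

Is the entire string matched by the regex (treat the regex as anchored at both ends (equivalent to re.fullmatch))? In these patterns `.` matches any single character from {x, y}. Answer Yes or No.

Yes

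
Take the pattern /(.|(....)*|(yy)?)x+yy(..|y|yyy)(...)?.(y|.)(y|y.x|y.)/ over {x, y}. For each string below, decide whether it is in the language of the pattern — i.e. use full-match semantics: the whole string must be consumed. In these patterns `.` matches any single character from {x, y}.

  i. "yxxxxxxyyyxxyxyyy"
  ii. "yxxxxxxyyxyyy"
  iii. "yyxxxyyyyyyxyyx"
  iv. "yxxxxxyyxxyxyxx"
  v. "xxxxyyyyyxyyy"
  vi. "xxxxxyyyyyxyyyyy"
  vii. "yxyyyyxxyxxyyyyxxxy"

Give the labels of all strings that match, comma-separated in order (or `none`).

i, iii, iv, v, vi

i → match
ii → no match
iii → match
iv → match
v → match
vi → match
vii → no match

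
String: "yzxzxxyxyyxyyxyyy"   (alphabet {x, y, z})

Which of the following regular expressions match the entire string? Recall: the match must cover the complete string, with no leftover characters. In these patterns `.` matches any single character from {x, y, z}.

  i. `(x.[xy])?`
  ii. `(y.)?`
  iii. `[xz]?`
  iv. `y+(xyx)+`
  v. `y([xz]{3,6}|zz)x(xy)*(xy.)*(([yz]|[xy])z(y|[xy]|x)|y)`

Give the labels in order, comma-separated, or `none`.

i → no match
ii → no match
iii → no match
iv → no match — must end with "xyx"
v → match

v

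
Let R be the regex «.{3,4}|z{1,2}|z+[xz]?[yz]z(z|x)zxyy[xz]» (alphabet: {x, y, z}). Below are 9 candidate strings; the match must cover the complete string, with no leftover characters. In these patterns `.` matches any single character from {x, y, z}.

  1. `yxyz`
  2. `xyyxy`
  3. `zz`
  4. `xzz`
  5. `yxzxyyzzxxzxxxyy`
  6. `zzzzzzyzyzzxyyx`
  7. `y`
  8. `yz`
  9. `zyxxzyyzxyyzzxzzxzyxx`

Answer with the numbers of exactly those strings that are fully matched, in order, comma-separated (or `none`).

1. `yxyz` → match
2. `xyyxy` → no match
3. `zz` → match
4. `xzz` → match
5 → no match
6 → no match
7. `y` → no match
8. `yz` → no match
9 → no match

1, 3, 4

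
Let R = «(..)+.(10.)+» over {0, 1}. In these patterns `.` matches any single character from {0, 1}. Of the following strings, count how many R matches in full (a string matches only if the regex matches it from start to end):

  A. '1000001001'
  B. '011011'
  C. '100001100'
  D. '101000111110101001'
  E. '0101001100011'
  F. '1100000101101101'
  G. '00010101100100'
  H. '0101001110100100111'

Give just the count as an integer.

A → no match
B → no match
C → no match
D → no match
E → no match
F → match
G → match
H → no match
Total matched: 2

2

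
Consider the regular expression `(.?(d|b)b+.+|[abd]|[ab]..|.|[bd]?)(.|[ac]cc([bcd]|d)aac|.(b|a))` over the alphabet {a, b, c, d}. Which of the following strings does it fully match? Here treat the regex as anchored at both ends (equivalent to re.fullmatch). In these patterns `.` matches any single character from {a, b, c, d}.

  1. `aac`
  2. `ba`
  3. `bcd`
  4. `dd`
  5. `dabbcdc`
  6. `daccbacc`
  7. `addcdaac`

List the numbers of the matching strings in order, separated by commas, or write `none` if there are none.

2, 4

1 → no match
2 → match
3 → no match
4 → match
5 → no match
6 → no match
7 → no match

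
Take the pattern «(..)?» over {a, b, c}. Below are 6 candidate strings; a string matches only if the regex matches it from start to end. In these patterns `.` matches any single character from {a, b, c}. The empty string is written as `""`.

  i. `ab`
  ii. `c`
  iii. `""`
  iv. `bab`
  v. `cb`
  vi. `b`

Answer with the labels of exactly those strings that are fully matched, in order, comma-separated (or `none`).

i → match
ii → no match
iii → match
iv → no match
v → match
vi → no match

i, iii, v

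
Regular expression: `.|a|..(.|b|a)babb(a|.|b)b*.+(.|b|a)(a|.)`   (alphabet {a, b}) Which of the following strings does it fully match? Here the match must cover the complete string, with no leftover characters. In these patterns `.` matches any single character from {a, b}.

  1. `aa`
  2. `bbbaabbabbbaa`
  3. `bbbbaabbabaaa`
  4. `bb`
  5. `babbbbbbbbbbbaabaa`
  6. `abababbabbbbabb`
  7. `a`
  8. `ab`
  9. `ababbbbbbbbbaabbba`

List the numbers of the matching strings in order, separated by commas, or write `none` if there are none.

1 → no match
2 → no match
3 → no match
4 → no match
5 → no match
6 → match
7 → match
8 → no match
9 → no match

6, 7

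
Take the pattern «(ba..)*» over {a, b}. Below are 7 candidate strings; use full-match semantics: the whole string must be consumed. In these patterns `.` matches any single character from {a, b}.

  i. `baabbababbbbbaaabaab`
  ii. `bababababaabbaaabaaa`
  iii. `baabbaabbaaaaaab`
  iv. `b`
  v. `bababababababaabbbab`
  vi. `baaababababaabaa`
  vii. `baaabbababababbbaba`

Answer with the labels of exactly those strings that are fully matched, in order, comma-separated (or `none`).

i → no match
ii → match
iii → no match
iv → no match
v → no match
vi → no match
vii → no match

ii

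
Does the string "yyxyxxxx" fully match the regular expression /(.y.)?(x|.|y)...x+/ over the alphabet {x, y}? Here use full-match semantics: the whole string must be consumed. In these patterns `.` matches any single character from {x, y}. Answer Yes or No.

Yes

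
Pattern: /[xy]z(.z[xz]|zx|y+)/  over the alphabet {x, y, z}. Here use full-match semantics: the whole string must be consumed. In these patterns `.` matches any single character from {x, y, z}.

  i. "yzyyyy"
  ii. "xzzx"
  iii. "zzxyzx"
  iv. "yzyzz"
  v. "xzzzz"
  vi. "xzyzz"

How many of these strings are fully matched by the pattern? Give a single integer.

i. "yzyyyy" → match
ii. "xzzx" → match
iii. "zzxyzx" → no match
iv. "yzyzz" → match
v. "xzzzz" → match
vi. "xzyzz" → match
Total matched: 5

5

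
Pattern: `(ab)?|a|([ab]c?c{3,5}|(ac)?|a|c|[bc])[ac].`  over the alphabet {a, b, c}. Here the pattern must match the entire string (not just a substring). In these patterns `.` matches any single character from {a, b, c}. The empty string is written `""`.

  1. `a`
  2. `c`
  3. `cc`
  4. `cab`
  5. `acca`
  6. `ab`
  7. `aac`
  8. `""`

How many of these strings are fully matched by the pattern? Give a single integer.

7

1 → match
2 → no match
3 → match
4 → match
5 → match
6 → match
7 → match
8 → match
Total matched: 7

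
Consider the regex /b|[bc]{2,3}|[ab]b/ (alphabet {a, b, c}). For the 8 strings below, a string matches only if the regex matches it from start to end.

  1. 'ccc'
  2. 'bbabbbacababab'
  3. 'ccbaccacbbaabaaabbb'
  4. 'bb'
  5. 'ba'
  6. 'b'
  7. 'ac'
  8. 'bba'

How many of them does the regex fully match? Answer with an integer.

3

1 → match
2 → no match
3 → no match
4 → match
5 → no match
6 → match
7 → no match
8 → no match
Total matched: 3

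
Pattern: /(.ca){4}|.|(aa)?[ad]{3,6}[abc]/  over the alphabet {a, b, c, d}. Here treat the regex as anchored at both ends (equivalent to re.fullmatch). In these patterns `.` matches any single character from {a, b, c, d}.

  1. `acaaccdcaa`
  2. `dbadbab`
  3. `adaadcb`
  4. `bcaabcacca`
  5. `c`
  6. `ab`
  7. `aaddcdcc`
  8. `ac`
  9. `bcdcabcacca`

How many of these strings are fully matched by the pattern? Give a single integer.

1

1. `acaaccdcaa` → no match
2. `dbadbab` → no match
3. `adaadcb` → no match
4. `bcaabcacca` → no match
5. `c` → match
6. `ab` → no match
7. `aaddcdcc` → no match
8. `ac` → no match
9. `bcdcabcacca` → no match
Total matched: 1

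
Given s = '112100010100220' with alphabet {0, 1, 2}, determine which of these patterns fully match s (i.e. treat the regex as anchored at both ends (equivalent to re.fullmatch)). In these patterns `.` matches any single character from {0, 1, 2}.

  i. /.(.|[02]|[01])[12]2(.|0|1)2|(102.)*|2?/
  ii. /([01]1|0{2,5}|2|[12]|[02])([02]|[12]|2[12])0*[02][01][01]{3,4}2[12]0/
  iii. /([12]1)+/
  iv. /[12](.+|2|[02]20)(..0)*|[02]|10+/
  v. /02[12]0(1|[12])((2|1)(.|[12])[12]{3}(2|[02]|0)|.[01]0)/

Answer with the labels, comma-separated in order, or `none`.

ii, iv

i → no match
ii → match
iii → no match — must end with '1'
iv → match
v → no match — must start with '02'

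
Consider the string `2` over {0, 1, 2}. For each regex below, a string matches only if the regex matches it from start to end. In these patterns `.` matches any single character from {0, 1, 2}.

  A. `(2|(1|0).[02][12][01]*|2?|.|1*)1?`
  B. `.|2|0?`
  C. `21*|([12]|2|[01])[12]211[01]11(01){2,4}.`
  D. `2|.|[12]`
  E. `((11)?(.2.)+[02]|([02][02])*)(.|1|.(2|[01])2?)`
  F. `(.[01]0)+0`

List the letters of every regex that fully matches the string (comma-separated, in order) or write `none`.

A → match
B → match
C → match
D → match
E → match
F → no match — must end with `00`

A, B, C, D, E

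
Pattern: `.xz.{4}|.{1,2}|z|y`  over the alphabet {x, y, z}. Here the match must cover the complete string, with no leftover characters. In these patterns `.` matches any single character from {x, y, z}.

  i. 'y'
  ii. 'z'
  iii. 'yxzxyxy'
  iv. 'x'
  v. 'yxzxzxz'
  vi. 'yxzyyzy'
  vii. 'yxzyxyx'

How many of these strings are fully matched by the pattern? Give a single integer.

7

i → match
ii → match
iii → match
iv → match
v → match
vi → match
vii → match
Total matched: 7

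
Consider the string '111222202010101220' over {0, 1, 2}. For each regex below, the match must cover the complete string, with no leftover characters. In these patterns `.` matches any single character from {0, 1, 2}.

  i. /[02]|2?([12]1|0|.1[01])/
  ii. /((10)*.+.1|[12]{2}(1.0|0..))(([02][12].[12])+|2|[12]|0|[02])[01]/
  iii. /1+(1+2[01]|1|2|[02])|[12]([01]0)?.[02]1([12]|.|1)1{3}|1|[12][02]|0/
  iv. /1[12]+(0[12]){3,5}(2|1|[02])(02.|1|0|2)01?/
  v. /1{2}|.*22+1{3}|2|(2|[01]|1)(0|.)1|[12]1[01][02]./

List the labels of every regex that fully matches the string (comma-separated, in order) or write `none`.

i → no match
ii → match
iii → no match
iv → match
v → no match

ii, iv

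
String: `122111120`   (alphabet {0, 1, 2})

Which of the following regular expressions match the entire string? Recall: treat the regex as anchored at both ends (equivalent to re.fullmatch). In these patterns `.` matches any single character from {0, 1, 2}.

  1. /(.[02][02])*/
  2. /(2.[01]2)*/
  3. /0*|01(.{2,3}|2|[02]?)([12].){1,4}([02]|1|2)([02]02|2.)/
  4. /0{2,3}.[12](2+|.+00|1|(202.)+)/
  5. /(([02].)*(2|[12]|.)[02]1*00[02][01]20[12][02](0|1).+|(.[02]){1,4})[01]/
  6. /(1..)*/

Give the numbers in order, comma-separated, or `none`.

6

1 → no match
2 → no match
3 → no match
4 → no match — must start with `0`
5 → no match
6 → match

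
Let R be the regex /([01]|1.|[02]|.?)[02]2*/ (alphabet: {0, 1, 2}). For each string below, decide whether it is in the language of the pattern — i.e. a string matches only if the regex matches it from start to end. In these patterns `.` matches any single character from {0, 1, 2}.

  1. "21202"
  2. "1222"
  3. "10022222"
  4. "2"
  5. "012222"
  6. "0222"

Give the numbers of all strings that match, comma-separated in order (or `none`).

1. "21202" → no match
2. "1222" → match
3. "10022222" → match
4. "2" → match
5. "012222" → no match
6. "0222" → match

2, 3, 4, 6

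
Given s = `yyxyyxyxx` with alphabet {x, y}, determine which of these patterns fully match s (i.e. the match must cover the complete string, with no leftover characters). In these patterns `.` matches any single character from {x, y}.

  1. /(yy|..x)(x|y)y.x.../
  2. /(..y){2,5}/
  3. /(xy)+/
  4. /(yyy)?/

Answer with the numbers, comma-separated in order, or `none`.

1 → match
2 → no match — must end with `y`
3 → no match — must start with `xy`
4 → no match

1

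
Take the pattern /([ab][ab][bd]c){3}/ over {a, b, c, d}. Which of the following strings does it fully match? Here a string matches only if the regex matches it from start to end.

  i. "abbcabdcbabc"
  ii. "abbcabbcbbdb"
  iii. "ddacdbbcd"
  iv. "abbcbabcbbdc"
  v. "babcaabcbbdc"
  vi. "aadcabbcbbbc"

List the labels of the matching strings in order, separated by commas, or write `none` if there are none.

i, iv, v, vi

i → match
ii → no match — must end with "c"
iii → no match — must end with "c"
iv → match
v → match
vi → match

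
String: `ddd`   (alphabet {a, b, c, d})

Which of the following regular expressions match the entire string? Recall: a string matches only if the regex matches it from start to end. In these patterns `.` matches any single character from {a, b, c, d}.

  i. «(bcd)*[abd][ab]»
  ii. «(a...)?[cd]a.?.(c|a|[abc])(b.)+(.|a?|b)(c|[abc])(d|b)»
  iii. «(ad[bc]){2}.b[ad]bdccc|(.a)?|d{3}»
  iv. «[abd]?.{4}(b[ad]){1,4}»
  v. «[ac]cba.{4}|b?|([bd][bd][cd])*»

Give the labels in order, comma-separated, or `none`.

iii, v

i → no match
ii → no match
iii → match
iv → no match
v → match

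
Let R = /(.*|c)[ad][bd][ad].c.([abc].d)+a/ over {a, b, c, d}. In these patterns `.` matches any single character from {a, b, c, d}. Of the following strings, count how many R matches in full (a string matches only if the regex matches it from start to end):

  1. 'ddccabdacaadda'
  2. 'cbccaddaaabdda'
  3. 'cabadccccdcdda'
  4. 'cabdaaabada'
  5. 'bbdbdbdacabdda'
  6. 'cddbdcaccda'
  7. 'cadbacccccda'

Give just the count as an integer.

4

1 → match
2 → no match
3 → match
4 → no match
5 → match
6 → no match
7 → match
Total matched: 4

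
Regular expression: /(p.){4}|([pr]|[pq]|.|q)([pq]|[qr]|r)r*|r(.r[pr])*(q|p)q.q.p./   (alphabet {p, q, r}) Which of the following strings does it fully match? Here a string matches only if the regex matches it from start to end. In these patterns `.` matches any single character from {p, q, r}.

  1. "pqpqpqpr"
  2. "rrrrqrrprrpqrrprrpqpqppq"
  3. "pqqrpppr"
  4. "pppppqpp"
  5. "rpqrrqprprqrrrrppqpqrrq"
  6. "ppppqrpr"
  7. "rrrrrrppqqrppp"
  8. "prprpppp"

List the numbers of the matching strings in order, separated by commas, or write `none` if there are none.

1, 4, 8

1. "pqpqpqpr" → match
2 → no match
3. "pqqrpppr" → no match
4. "pppppqpp" → match
5 → no match
6. "ppppqrpr" → no match
7 → no match
8. "prprpppp" → match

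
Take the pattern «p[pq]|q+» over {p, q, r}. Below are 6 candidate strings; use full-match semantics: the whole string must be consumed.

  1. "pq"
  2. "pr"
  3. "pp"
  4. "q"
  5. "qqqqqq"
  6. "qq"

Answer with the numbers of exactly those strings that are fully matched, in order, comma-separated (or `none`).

1, 3, 4, 5, 6

1 → match
2 → no match
3 → match
4 → match
5 → match
6 → match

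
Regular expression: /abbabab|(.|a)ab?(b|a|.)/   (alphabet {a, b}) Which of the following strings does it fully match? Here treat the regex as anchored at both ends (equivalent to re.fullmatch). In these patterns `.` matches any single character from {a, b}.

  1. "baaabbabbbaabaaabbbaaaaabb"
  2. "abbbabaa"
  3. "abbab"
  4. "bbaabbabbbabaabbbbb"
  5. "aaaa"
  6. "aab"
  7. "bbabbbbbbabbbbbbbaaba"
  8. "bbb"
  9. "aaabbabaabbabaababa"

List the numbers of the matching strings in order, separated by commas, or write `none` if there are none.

1 → no match
2. "abbbabaa" → no match
3. "abbab" → no match
4 → no match
5. "aaaa" → no match
6. "aab" → match
7 → no match
8. "bbb" → no match
9 → no match

6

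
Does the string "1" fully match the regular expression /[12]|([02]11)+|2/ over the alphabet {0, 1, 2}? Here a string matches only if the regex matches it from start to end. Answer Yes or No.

Yes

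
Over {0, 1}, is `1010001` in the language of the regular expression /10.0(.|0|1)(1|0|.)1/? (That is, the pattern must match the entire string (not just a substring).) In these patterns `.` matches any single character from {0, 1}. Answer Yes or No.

Yes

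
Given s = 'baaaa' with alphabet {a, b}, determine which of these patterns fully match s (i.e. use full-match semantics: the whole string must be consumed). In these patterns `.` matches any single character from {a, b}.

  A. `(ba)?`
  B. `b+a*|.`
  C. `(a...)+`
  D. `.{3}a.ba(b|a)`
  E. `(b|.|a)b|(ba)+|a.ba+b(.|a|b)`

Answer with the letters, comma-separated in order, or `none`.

A → no match
B → match
C → no match — must start with 'a'
D → no match
E → no match

B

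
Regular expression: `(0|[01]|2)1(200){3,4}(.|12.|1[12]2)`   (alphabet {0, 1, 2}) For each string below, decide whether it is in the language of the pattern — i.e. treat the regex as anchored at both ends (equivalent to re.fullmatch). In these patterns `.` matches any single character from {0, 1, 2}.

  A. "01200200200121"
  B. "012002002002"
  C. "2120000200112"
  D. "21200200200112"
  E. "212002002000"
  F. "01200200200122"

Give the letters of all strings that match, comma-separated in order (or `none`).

A → match
B. "012002002002" → match
C → no match
D → match
E. "212002002000" → match
F → match

A, B, D, E, F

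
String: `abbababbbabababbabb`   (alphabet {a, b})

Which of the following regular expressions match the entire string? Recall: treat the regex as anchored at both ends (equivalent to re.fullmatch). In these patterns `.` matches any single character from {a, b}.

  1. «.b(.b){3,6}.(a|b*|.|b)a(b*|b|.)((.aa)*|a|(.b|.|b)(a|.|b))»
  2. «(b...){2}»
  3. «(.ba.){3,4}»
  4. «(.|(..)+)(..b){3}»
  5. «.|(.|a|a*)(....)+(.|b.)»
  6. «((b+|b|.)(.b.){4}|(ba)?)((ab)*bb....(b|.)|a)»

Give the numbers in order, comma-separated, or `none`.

1 → no match
2 → no match — must start with `b`
3 → no match
4 → match
5 → match
6 → no match

4, 5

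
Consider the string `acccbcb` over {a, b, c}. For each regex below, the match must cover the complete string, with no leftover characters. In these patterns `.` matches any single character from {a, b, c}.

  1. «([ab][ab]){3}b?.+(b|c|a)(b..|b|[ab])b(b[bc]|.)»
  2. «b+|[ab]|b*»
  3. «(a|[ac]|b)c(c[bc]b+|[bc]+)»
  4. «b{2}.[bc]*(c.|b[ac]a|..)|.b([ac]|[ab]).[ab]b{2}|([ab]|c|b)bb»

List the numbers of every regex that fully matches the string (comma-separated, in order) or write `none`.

1 → no match
2 → no match
3 → match
4 → no match

3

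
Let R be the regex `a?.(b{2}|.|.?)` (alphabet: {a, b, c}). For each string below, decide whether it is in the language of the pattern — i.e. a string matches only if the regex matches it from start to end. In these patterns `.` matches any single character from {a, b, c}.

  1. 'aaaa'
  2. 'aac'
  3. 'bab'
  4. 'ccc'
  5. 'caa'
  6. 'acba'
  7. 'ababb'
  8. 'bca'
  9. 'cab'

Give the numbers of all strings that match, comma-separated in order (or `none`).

2

1 → no match
2 → match
3 → no match
4 → no match
5 → no match
6 → no match
7 → no match
8 → no match
9 → no match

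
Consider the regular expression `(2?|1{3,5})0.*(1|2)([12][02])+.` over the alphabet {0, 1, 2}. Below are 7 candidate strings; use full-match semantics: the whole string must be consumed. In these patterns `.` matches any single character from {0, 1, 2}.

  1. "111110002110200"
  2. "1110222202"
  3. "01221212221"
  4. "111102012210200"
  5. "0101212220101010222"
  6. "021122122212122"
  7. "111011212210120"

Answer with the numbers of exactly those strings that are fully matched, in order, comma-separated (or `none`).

1 → match
2 → match
3 → match
4 → match
5 → match
6 → match
7 → match

1, 2, 3, 4, 5, 6, 7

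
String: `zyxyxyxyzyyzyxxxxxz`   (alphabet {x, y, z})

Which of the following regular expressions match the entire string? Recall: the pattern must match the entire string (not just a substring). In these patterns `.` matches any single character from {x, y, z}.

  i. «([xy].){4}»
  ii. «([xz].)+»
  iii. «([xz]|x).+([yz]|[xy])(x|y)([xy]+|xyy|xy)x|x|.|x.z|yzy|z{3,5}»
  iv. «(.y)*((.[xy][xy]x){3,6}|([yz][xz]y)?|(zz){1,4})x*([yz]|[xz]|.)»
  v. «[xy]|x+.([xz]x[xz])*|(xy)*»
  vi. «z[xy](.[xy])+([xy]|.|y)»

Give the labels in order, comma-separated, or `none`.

iv

i → no match
ii → no match
iii → no match
iv → match
v → no match
vi → no match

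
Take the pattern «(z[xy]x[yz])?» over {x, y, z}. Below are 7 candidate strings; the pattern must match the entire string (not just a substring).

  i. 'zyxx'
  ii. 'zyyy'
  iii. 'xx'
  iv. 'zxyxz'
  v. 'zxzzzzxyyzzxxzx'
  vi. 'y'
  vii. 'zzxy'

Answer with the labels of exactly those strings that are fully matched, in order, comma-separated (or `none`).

i. 'zyxx' → no match
ii. 'zyyy' → no match
iii. 'xx' → no match
iv. 'zxyxz' → no match
v → no match
vi. 'y' → no match
vii. 'zzxy' → no match

none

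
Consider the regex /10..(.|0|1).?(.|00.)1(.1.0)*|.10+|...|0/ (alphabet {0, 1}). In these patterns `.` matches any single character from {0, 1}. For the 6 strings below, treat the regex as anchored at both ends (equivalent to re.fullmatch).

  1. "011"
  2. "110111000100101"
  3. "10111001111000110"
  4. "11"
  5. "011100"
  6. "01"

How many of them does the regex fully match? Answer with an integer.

1. "011" → match
2 → no match
3 → match
4. "11" → no match
5. "011100" → no match
6. "01" → no match
Total matched: 2

2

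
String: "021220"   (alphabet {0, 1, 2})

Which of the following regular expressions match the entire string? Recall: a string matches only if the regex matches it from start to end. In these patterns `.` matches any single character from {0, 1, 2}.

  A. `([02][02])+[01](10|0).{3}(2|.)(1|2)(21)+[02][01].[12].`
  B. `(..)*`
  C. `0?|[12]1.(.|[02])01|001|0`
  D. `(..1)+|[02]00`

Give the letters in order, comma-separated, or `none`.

B

A → no match
B → match
C → no match
D → no match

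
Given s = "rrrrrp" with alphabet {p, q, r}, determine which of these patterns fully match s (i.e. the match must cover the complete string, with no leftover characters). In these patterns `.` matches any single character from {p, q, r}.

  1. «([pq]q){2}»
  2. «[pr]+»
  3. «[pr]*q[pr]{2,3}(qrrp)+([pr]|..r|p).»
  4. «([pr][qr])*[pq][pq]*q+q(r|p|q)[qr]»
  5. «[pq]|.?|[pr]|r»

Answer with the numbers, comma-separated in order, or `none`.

1 → no match — must end with "q"
2 → match
3 → no match
4 → no match
5 → no match

2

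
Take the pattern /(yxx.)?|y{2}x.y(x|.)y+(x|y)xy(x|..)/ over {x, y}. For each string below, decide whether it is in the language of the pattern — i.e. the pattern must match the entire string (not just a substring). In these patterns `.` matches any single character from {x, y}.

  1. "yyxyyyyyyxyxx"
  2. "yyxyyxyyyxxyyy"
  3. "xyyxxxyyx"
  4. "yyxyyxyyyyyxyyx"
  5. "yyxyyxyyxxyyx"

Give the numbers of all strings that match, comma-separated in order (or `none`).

1 → match
2 → match
3 → no match
4 → match
5 → match

1, 2, 4, 5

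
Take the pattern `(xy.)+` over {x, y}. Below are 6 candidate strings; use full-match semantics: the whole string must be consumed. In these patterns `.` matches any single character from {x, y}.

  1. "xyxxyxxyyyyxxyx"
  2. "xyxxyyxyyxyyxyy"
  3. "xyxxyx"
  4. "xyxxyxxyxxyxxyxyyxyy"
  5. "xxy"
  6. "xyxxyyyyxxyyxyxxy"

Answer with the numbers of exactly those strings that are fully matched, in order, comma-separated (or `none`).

1 → no match
2 → match
3 → match
4 → no match
5 → no match — must start with "xy"
6 → no match

2, 3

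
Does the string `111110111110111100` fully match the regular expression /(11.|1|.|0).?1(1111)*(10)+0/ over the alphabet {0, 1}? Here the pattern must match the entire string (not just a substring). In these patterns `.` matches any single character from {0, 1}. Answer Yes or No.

No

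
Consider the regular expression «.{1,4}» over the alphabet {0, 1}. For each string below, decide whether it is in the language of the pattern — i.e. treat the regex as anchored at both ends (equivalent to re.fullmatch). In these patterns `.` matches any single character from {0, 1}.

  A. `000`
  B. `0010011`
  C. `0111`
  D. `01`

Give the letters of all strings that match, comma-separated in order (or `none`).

A, C, D

A. `000` → match
B. `0010011` → no match
C. `0111` → match
D. `01` → match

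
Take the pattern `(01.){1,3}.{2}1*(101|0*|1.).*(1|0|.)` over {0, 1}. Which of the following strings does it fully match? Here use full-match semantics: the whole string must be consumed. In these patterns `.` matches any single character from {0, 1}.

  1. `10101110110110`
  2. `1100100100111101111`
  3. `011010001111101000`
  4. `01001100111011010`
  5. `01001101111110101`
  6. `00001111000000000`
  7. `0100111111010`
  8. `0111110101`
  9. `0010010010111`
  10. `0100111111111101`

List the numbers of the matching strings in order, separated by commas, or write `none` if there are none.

1 → no match — must start with `01`
2 → no match — must start with `01`
3 → match
4 → match
5 → match
6 → no match — must start with `01`
7 → match
8. `0111110101` → match
9 → no match — must start with `01`
10 → match

3, 4, 5, 7, 8, 10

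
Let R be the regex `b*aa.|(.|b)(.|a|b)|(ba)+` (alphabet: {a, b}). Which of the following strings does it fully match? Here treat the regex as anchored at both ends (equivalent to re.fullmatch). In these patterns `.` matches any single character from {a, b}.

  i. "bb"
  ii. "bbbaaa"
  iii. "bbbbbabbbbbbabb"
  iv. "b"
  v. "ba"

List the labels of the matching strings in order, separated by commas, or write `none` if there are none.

i → match
ii → match
iii → no match
iv → no match
v → match

i, ii, v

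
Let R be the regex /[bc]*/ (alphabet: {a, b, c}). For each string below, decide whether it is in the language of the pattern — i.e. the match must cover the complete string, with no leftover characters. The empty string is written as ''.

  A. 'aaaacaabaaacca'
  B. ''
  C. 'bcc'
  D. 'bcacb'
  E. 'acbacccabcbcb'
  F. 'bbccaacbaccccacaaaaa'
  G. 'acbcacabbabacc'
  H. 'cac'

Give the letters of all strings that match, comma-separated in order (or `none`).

B, C

A → no match
B → match
C → match
D → no match
E → no match
F → no match
G → no match
H → no match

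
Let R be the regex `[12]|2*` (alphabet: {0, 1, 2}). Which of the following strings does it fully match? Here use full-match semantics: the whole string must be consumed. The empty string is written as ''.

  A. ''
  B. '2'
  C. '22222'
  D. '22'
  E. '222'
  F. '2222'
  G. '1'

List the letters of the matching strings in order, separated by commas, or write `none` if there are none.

A, B, C, D, E, F, G

A → match
B → match
C → match
D → match
E → match
F → match
G → match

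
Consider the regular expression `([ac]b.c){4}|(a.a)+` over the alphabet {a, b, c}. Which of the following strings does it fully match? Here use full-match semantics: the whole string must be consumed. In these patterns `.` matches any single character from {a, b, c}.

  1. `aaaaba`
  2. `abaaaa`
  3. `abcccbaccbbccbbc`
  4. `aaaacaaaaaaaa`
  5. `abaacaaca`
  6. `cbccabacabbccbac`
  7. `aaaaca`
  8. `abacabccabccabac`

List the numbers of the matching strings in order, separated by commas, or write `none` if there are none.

1, 2, 3, 5, 6, 7, 8

1 → match
2 → match
3 → match
4 → no match
5 → match
6 → match
7 → match
8 → match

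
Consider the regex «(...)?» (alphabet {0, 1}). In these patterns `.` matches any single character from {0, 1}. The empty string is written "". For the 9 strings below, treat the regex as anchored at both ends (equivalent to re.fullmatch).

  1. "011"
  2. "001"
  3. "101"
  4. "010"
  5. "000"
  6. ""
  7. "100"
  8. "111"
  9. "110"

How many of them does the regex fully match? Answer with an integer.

1 → match
2 → match
3 → match
4 → match
5 → match
6 → match
7 → match
8 → match
9 → match
Total matched: 9

9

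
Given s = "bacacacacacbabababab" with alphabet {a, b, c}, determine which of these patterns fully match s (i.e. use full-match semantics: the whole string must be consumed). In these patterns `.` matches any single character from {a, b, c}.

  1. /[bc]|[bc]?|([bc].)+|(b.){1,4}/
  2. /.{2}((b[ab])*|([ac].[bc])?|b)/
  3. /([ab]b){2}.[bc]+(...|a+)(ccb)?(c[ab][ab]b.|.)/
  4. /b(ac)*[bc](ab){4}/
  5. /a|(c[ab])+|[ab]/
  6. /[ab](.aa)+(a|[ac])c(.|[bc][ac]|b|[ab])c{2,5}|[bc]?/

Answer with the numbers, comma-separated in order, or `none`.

4

1 → no match
2 → no match
3 → no match
4 → match
5 → no match
6 → no match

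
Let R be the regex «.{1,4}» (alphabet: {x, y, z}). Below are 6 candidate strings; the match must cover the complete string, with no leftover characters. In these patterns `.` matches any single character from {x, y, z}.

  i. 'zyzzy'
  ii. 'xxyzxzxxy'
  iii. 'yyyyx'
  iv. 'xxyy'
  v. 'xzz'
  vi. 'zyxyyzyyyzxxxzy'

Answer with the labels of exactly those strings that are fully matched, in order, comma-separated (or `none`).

iv, v

i → no match
ii → no match
iii → no match
iv → match
v → match
vi → no match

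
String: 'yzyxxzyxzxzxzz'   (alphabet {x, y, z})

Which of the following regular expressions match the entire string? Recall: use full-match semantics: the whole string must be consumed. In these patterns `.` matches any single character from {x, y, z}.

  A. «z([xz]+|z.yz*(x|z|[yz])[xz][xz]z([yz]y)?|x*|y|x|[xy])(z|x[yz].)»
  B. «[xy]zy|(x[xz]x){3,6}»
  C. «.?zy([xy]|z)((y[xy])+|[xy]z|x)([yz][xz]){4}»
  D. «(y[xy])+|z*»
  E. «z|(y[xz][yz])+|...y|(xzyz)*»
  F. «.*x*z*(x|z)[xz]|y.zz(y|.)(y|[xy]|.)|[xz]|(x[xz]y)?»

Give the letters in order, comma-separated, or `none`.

C, F

A → no match — must start with 'z'
B → no match
C → match
D → no match
E → no match
F → match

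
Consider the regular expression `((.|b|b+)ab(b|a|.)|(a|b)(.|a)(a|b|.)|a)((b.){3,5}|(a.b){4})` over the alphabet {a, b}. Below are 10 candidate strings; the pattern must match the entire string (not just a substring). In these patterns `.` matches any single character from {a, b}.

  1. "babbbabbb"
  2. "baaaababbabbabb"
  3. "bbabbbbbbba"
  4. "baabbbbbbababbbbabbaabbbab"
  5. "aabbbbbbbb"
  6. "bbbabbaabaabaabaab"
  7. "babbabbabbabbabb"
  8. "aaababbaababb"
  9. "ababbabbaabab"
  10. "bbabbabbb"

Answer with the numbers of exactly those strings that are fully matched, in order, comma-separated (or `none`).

1 → no match
2 → match
3 → match
4 → no match
5 → match
6 → match
7 → match
8 → match
9 → no match
10 → no match

2, 3, 5, 6, 7, 8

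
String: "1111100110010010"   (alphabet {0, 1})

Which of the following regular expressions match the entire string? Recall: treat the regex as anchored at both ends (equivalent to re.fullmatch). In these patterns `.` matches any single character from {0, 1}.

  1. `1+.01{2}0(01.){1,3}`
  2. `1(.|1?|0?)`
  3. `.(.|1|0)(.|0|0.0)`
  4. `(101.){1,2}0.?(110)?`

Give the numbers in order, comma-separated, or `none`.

1 → match
2 → no match
3 → no match
4 → no match — must start with "101"

1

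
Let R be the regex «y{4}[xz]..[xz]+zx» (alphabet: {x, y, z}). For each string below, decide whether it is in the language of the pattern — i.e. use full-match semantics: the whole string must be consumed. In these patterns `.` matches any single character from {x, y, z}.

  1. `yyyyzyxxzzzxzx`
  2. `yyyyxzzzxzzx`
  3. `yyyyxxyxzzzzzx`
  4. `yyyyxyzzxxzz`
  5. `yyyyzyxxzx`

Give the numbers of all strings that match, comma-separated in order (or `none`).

1, 2, 3, 5

1 → match
2 → match
3 → match
4 → no match — must end with `zx`
5 → match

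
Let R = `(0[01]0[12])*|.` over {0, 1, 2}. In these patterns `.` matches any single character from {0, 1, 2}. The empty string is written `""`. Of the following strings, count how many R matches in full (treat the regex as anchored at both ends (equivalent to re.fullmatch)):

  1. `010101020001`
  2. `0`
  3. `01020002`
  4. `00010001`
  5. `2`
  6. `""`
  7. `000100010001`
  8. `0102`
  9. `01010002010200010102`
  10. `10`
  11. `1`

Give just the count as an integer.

10

1 → match
2 → match
3 → match
4 → match
5 → match
6 → match
7 → match
8 → match
9 → match
10 → no match
11 → match
Total matched: 10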